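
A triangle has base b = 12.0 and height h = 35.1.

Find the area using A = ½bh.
A = ½·b·h = ½·12.0·35.1 = ½·421.2 = 210.6

Area = 210.6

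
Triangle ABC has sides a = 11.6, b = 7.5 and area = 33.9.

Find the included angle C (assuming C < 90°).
Area = ½·a·b·sin(C)  ⇒  sin(C) = 2·Area/(a·b) = 2·33.9/(11.6·7.5) = 67.8/87 ≈ 0.77931
C = arcsin(0.77931) ≈ 51.1975° (taking the acute solution since C < 90°)

C = 51.2°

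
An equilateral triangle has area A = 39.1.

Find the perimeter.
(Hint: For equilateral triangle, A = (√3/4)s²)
A = (√3/4)s²  ⇒  s² = 4A/√3 = 4·39.1/√3 = 156.4/1.73205 ≈ 90.2976
s ≈ √90.2976 ≈ 9.5025
Perimeter = 3s ≈ 3·9.5025 ≈ 28.5075

Perimeter = 28.51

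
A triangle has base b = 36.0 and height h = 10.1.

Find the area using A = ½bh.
A = ½·b·h = ½·36.0·10.1 = ½·363.6 = 181.8

Area = 181.8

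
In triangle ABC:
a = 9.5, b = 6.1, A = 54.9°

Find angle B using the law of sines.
a/sin(A) = b/sin(B)  ⇒  sin(B) = b·sin(A)/a = 6.1·sin(54.9°)/9.5
sin(54.9°) ≈ 0.81815
sin(B) ≈ 6.1·0.81815/9.5 ≈ 4.99071/9.5 ≈ 0.525338
B = arcsin(0.525338) ≈ 31.691°
(Since b ≤ a we need B ≤ A, so the obtuse alternative 180° − 31.691° ≈ 148.309° is rejected.)

B = 31.69°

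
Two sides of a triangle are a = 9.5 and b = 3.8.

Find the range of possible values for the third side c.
Triangle inequality: |a − b| < c < a + b
|a − b| = |9.5 − 3.8| = 5.7
a + b = 9.5 + 3.8 = 13.3

5.7 < c < 13.3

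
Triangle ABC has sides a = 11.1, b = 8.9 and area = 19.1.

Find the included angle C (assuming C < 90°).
Area = ½·a·b·sin(C)  ⇒  sin(C) = 2·Area/(a·b) = 2·19.1/(11.1·8.9) = 38.2/98.79 ≈ 0.386679
C = arcsin(0.386679) ≈ 22.748° (taking the acute solution since C < 90°)

C = 22.75°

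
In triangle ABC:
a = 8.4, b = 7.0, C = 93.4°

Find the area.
Two sides and the included angle (SAS): A = ½·a·b·sin(C) = ½·8.4·7.0·sin(93.4°)
sin(93.4°) ≈ 0.99824
A ≈ ½·58.8·0.99824 = 29.4·0.99824 ≈ 29.3483

Area = 29.35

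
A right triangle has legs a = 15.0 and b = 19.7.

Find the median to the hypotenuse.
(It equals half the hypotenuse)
Hypotenuse c = √(a² + b²) = √(225 + 388.09) = √613.09 ≈ 24.7607
Median to hypotenuse = c/2 ≈ 24.7607/2 ≈ 12.3803

Median = 12.38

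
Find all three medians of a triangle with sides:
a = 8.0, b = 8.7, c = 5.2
Median formula: m_a = ½√(2b² + 2c² − a²) (and cyclically). a² = 64, b² = 75.69, c² = 27.04.
m_a = ½√(2·75.69 + 2·27.04 − 64) = ½√141.46 ≈ ½·11.8937 ≈ 5.94685
m_b = ½√(2·64 + 2·27.04 − 75.69) = ½√106.39 ≈ ½·10.3146 ≈ 5.15728
m_c = ½√(2·64 + 2·75.69 − 27.04) = ½√252.34 ≈ ½·15.8852 ≈ 7.94261

m_a = 5.947, m_b = 5.157, m_c = 7.943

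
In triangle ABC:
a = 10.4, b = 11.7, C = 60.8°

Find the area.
Two sides and the included angle (SAS): A = ½·a·b·sin(C) = ½·10.4·11.7·sin(60.8°)
sin(60.8°) ≈ 0.872922
A ≈ ½·121.68·0.872922 = 60.84·0.872922 ≈ 53.1086

Area = 53.11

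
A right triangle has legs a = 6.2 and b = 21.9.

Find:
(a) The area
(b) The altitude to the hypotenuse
(a) The legs are perpendicular, so Area = ½·a·b = ½·6.2·21.9 = ½·135.78 = 67.89
(b) Hypotenuse c = √(a² + b²) = √(38.44 + 479.61) = √518.05 ≈ 22.7607
    Area = ½·c·h_c  ⇒  h_c = 2·Area/c = 135.78/22.7607 ≈ 5.96554

Area = 67.89, h_c = 5.966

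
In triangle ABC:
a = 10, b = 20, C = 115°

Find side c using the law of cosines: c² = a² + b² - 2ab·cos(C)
c² = 10² + 20² − 2·10·20·cos(115°)
cos(115°) ≈ -0.422618
c² ≈ 100 + 400 − 400·(-0.422618) ≈ 500 + 169.047 ≈ 669.047
c ≈ √669.047 ≈ 25.8659

c = 25.87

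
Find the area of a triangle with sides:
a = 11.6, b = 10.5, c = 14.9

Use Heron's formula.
s = (11.6 + 10.5 + 14.9)/2 = 37/2 = 18.5
s − a = 6.9, s − b = 8, s − c = 3.6
s(s−a)(s−b)(s−c) = 18.5·6.9·8·3.6 ≈ 3676.32
Area = √3676.32 ≈ 60.6327

Area = 60.63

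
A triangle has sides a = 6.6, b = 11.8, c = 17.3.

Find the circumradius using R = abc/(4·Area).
First find the area with Heron's formula.
s = (6.6 + 11.8 + 17.3)/2 = 17.85
Area = √(s(s−a)(s−b)(s−c)) = √(17.85·11.25·6.05·0.55) ≈ √668.204 ≈ 25.8496
abc = 6.6·11.8·17.3 = 1347.324
R = abc/(4·Area) ≈ 1347.324/(4·25.8496) = 1347.324/103.399 ≈ 13.0304

R = 13.03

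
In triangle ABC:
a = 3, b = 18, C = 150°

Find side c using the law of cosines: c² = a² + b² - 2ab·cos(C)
c² = 3² + 18² − 2·3·18·cos(150°)
cos(150°) ≈ -0.866025
c² ≈ 9 + 324 − 108·(-0.866025) ≈ 333 + 93.5307 ≈ 426.531
c ≈ √426.531 ≈ 20.6526

c = 20.65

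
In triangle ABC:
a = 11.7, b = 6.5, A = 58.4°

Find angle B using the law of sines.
a/sin(A) = b/sin(B)  ⇒  sin(B) = b·sin(A)/a = 6.5·sin(58.4°)/11.7
sin(58.4°) ≈ 0.851727
sin(B) ≈ 6.5·0.851727/11.7 ≈ 5.53623/11.7 ≈ 0.473182
B = arcsin(0.473182) ≈ 28.241°
(Since b ≤ a we need B ≤ A, so the obtuse alternative 180° − 28.241° ≈ 151.759° is rejected.)

B = 28.24°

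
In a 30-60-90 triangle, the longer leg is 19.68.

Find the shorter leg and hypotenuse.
In a 30-60-90 triangle the sides are in ratio 1 : √3 : 2, so short leg = long leg/√3 and hypotenuse = 2·(short leg).
Short leg = 19.68/√3 ≈ 19.68/1.73205 ≈ 11.3623
Hypotenuse = 2·11.3623 ≈ 22.7245

Short leg = 11.36, Hypotenuse = 22.72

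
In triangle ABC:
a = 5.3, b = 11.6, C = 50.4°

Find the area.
Two sides and the included angle (SAS): A = ½·a·b·sin(C) = ½·5.3·11.6·sin(50.4°)
sin(50.4°) ≈ 0.770513
A ≈ ½·61.48·0.770513 = 30.74·0.770513 ≈ 23.6856

Area = 23.69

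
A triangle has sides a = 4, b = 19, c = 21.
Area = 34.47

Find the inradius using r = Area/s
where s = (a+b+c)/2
s = (4 + 19 + 21)/2 = 44/2 = 22
r = Area/s = 34.47/22 ≈ 1.56682

r = 1.567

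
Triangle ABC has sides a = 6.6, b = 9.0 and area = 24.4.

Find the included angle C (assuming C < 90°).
Area = ½·a·b·sin(C)  ⇒  sin(C) = 2·Area/(a·b) = 2·24.4/(6.6·9.0) = 48.8/59.4 ≈ 0.821549
C = arcsin(0.821549) ≈ 55.2401° (taking the acute solution since C < 90°)

C = 55.24°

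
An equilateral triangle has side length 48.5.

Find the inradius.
r = Area/s with s the semi-perimeter.
Area = (√3/4)·48.5² = (√3/4)·2352.25 ≈ 0.433013·2352.25 ≈ 1018.55
s = 3·48.5/2 = 72.75
r ≈ 1018.55/72.75 ≈ 14.0007
(Equivalently r = side/(2√3) = 48.5/3.4641 ≈ 14.0007.)

r = 14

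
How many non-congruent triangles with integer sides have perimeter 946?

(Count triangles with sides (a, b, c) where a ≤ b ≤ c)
Let a ≤ b ≤ c with a + b + c = 946. The only binding inequality is a + b > c, i.e. 946 − c > c, so c < 946/2; and c ≥ 946/3 since c is the largest side.
So 316 ≤ c ≤ 472. For each c, b runs from ⌈(946 − c)/2⌉ up to c (then a = 946 − b − c satisfies 1 ≤ a ≤ b automatically), giving c − ⌈(946 − c)/2⌉ + 1 choices.
Summing over c: 2 + 3 + 5 + 6 + … + 234 + 236  (157 terms, c = 316, …, 472) = 18644
Check (closed form: nearest integer to p²/48 for even p, (p+3)²/48 for odd p): 946²/48 = 894916/48 ≈ 18644.08 → 18644

18644 triangles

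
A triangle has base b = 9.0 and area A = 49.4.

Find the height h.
A = ½·b·h  ⇒  h = 2A/b = 2·49.4/9.0 = 98.8/9.0 ≈ 10.9778

h = 10.98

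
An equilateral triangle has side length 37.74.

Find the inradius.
r = Area/s with s the semi-perimeter.
Area = (√3/4)·37.74² = (√3/4)·1424.3076 ≈ 0.433013·1424.3076 ≈ 616.743
s = 3·37.74/2 = 56.61
r ≈ 616.743/56.61 ≈ 10.8946
(Equivalently r = side/(2√3) = 37.74/3.4641 ≈ 10.8946.)

r = 10.89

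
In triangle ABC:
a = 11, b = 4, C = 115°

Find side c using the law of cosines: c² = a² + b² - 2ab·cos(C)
c² = 11² + 4² − 2·11·4·cos(115°)
cos(115°) ≈ -0.422618
c² ≈ 121 + 16 − 88·(-0.422618) ≈ 137 + 37.1904 ≈ 174.19
c ≈ √174.19 ≈ 13.1981

c = 13.2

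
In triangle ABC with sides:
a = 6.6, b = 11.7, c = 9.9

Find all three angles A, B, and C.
Law of cosines for each angle (a² = 43.56, b² = 136.89, c² = 98.01):
cos(A) = (b² + c² − a²)/(2bc) = (136.89 + 98.01 − 43.56)/(2·11.7·9.9) = 191.34/231.66 ≈ 0.825952  ⇒  A ≈ 34.3149°
cos(B) = (a² + c² − b²)/(2ac) = (43.56 + 98.01 − 136.89)/(2·6.6·9.9) = 4.68/130.68 ≈ 0.0358127  ⇒  B ≈ 87.9476°
cos(C) = (a² + b² − c²)/(2ab) = (43.56 + 136.89 − 98.01)/(2·6.6·11.7) = 82.44/154.44 ≈ 0.5338  ⇒  C ≈ 57.7375°
Check: A + B + C ≈ 180°

A = 34.31°, B = 87.95°, C = 57.74°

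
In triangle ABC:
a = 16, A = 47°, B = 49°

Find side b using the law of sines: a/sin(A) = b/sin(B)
a/sin(A) = b/sin(B)  ⇒  b = a·sin(B)/sin(A) = 16·sin(49°)/sin(47°)
sin(49°) ≈ 0.75471, sin(47°) ≈ 0.731354
b ≈ 16·0.75471/0.731354 ≈ 12.0754/0.731354 ≈ 16.511

b = 16.51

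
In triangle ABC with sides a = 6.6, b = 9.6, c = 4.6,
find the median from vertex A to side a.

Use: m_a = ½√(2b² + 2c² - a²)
m_a = ½√(2·9.6² + 2·4.6² − 6.6²) = ½√(2·92.16 + 2·21.16 − 43.56) = ½√(184.32 + 42.32 − 43.56) = ½√183.08
√183.08 ≈ 13.5307, so m_a ≈ 6.76535

m_a = 6.765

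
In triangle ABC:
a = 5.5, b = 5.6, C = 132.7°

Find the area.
Two sides and the included angle (SAS): A = ½·a·b·sin(C) = ½·5.5·5.6·sin(132.7°)
sin(132.7°) ≈ 0.734915
A ≈ ½·30.8·0.734915 = 15.4·0.734915 ≈ 11.3177

Area = 11.32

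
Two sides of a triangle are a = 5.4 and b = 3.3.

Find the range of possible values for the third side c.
Triangle inequality: |a − b| < c < a + b
|a − b| = |5.4 − 3.3| = 2.1
a + b = 5.4 + 3.3 = 8.7

2.1 < c < 8.7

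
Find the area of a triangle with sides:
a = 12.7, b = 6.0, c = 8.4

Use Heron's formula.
s = (12.7 + 6.0 + 8.4)/2 = 27.1/2 = 13.55
s − a = 0.85, s − b = 7.55, s − c = 5.15
s(s−a)(s−b)(s−c) = 13.55·0.85·7.55·5.15 ≈ 447.829
Area = √447.829 ≈ 21.162

Area = 21.16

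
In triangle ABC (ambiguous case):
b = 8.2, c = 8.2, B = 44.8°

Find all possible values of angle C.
b/sin(B) = c/sin(C)  ⇒  sin(C) = c·sin(B)/b = 8.2·sin(44.8°)/8.2
sin(44.8°) ≈ 0.704634
sin(C) ≈ 8.2·0.704634/8.2 ≈ 5.778/8.2 ≈ 0.704634
Candidate 1: C₁ = arcsin(0.704634) ≈ 44.8°  →  A = 180° − 44.8° − 44.8° ≈ 90.4° > 0, valid
Candidate 2: C₂ = 180° − C₁ ≈ 135.2°  →  A = 180° − 44.8° − 135.2° ≈ 0° ≤ 0, not a valid triangle

C = 44.8° (one solution)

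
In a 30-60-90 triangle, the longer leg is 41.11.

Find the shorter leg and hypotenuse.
In a 30-60-90 triangle the sides are in ratio 1 : √3 : 2, so short leg = long leg/√3 and hypotenuse = 2·(short leg).
Short leg = 41.11/√3 ≈ 41.11/1.73205 ≈ 23.7349
Hypotenuse = 2·23.7349 ≈ 47.4697

Short leg = 23.73, Hypotenuse = 47.47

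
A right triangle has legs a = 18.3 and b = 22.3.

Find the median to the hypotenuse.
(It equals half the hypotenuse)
Hypotenuse c = √(a² + b²) = √(334.89 + 497.29) = √832.18 ≈ 28.8475
Median to hypotenuse = c/2 ≈ 28.8475/2 ≈ 14.4238

Median = 14.42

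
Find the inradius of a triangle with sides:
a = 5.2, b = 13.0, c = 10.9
r = Area/s where s is the semi-perimeter.
s = (5.2 + 13.0 + 10.9)/2 = 29.1/2 = 14.55
Area = √(s(s−a)(s−b)(s−c)) = √(14.55·9.35·1.55·3.65) ≈ √769.66 ≈ 27.7428
r ≈ 27.7428/14.55 ≈ 1.90672

r = 1.907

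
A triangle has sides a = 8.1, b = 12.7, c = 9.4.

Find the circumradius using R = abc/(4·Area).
First find the area with Heron's formula.
s = (8.1 + 12.7 + 9.4)/2 = 15.1
Area = √(s(s−a)(s−b)(s−c)) = √(15.1·7·2.4·5.7) ≈ √1445.98 ≈ 38.026
abc = 8.1·12.7·9.4 = 966.978
R = abc/(4·Area) ≈ 966.978/(4·38.026) = 966.978/152.104 ≈ 6.35735

R = 6.357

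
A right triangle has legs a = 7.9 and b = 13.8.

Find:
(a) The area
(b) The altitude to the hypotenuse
(a) The legs are perpendicular, so Area = ½·a·b = ½·7.9·13.8 = ½·109.02 = 54.51
(b) Hypotenuse c = √(a² + b²) = √(62.41 + 190.44) = √252.85 ≈ 15.9013
    Area = ½·c·h_c  ⇒  h_c = 2·Area/c = 109.02/15.9013 ≈ 6.85606

Area = 54.51, h_c = 6.856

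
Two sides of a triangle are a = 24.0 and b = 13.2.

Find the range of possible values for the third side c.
Triangle inequality: |a − b| < c < a + b
|a − b| = |24.0 − 13.2| = 10.8
a + b = 24.0 + 13.2 = 37.2

10.8 < c < 37.2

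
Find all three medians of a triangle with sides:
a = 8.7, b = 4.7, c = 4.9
Median formula: m_a = ½√(2b² + 2c² − a²) (and cyclically). a² = 75.69, b² = 22.09, c² = 24.01.
m_a = ½√(2·22.09 + 2·24.01 − 75.69) = ½√16.51 ≈ ½·4.06325 ≈ 2.03162
m_b = ½√(2·75.69 + 2·24.01 − 22.09) = ½√177.31 ≈ ½·13.3158 ≈ 6.65789
m_c = ½√(2·75.69 + 2·22.09 − 24.01) = ½√171.55 ≈ ½·13.0977 ≈ 6.54885

m_a = 2.032, m_b = 6.658, m_c = 6.549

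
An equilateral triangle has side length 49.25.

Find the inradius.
r = Area/s with s the semi-perimeter.
Area = (√3/4)·49.25² = (√3/4)·2425.5625 ≈ 0.433013·2425.5625 ≈ 1050.3
s = 3·49.25/2 = 73.875
r ≈ 1050.3/73.875 ≈ 14.2173
(Equivalently r = side/(2√3) = 49.25/3.4641 ≈ 14.2173.)

r = 14.22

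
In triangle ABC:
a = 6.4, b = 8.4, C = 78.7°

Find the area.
Two sides and the included angle (SAS): A = ½·a·b·sin(C) = ½·6.4·8.4·sin(78.7°)
sin(78.7°) ≈ 0.980615
A ≈ ½·53.76·0.980615 = 26.88·0.980615 ≈ 26.3589

Area = 26.36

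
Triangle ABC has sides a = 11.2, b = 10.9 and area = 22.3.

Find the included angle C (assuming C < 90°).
Area = ½·a·b·sin(C)  ⇒  sin(C) = 2·Area/(a·b) = 2·22.3/(11.2·10.9) = 44.6/122.08 ≈ 0.365334
C = arcsin(0.365334) ≈ 21.4282° (taking the acute solution since C < 90°)

C = 21.43°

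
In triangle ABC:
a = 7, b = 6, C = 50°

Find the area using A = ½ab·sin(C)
A = ½·a·b·sin(C) = ½·7·6·sin(50°)
sin(50°) ≈ 0.766044
A ≈ ½·42·0.766044 = 21·0.766044 ≈ 16.0869

Area = 16.09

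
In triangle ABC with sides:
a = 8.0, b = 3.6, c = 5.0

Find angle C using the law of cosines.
c² = a² + b² − 2ab·cos(C)  ⇒  cos(C) = (a² + b² − c²)/(2ab)
cos(C) = (8.0² + 3.6² − 5.0²)/(2·8.0·3.6) = (64 + 12.96 − 25)/57.6 = 51.96/57.6 ≈ 0.902083
C = arccos(0.902083) ≈ 25.5667°

C = 25.57°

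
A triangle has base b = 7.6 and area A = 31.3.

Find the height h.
A = ½·b·h  ⇒  h = 2A/b = 2·31.3/7.6 = 62.6/7.6 ≈ 8.23684

h = 8.237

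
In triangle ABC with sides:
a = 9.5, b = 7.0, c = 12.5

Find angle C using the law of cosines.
c² = a² + b² − 2ab·cos(C)  ⇒  cos(C) = (a² + b² − c²)/(2ab)
cos(C) = (9.5² + 7.0² − 12.5²)/(2·9.5·7.0) = (90.25 + 49 − 156.25)/133 = -17/133 ≈ -0.12782
C = arccos(-0.12782) ≈ 97.3436°

C = 97.34°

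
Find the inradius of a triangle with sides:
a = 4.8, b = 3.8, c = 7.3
r = Area/s where s is the semi-perimeter.
s = (4.8 + 3.8 + 7.3)/2 = 15.9/2 = 7.95
Area = √(s(s−a)(s−b)(s−c)) = √(7.95·3.15·4.15·0.65) ≈ √67.5521 ≈ 8.21901
r ≈ 8.21901/7.95 ≈ 1.03384

r = 1.034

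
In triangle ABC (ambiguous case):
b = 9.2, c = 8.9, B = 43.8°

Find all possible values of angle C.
b/sin(B) = c/sin(C)  ⇒  sin(C) = c·sin(B)/b = 8.9·sin(43.8°)/9.2
sin(43.8°) ≈ 0.692143
sin(C) ≈ 8.9·0.692143/9.2 ≈ 6.16007/9.2 ≈ 0.669573
Candidate 1: C₁ = arcsin(0.669573) ≈ 42.0341°  →  A = 180° − 43.8° − 42.0341° ≈ 94.1659° > 0, valid
Candidate 2: C₂ = 180° − C₁ ≈ 137.966°  →  A = 180° − 43.8° − 137.966° ≈ -1.7659° ≤ 0, not a valid triangle

C = 42.03° (one solution)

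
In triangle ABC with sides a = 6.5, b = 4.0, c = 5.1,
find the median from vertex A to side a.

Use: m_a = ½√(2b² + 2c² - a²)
m_a = ½√(2·4.0² + 2·5.1² − 6.5²) = ½√(2·16 + 2·26.01 − 42.25) = ½√(32 + 52.02 − 42.25) = ½√41.77
√41.77 ≈ 6.46297, so m_a ≈ 3.23149

m_a = 3.231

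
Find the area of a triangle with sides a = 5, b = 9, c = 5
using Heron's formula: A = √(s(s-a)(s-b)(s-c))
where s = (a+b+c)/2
s = (5 + 9 + 5)/2 = 19/2 = 9.5
s − a = 4.5, s − b = 0.5, s − c = 4.5
s(s−a)(s−b)(s−c) = 9.5·4.5·0.5·4.5 = 96.1875
Area = √96.1875 ≈ 9.80752

s = 9.5, Area = 9.808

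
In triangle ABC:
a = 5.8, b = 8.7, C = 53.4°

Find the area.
Two sides and the included angle (SAS): A = ½·a·b·sin(C) = ½·5.8·8.7·sin(53.4°)
sin(53.4°) ≈ 0.802817
A ≈ ½·50.46·0.802817 = 25.23·0.802817 ≈ 20.2551

Area = 20.26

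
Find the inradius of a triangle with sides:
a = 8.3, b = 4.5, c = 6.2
r = Area/s where s is the semi-perimeter.
s = (8.3 + 4.5 + 6.2)/2 = 19/2 = 9.5
Area = √(s(s−a)(s−b)(s−c)) = √(9.5·1.2·5·3.3) ≈ √188.1 ≈ 13.715
r ≈ 13.715/9.5 ≈ 1.44368

r = 1.444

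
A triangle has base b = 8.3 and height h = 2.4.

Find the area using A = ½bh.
A = ½·b·h = ½·8.3·2.4 = ½·19.92 = 9.96

Area = 9.96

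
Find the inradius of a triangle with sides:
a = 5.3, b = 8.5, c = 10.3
r = Area/s where s is the semi-perimeter.
s = (5.3 + 8.5 + 10.3)/2 = 24.1/2 = 12.05
Area = √(s(s−a)(s−b)(s−c)) = √(12.05·6.75·3.55·1.75) ≈ √505.309 ≈ 22.4791
r ≈ 22.4791/12.05 ≈ 1.86548

r = 1.865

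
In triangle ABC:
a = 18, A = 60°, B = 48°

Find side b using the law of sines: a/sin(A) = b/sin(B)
a/sin(A) = b/sin(B)  ⇒  b = a·sin(B)/sin(A) = 18·sin(48°)/sin(60°)
sin(48°) ≈ 0.743145, sin(60°) ≈ 0.866025
b ≈ 18·0.743145/0.866025 ≈ 13.3766/0.866025 ≈ 15.446

b = 15.45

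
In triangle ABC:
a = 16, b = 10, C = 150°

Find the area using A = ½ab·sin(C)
A = ½·a·b·sin(C) = ½·16·10·sin(150°)
sin(150°) ≈ 0.5
A ≈ ½·160·0.5 = 80·0.5 ≈ 40

Area = 40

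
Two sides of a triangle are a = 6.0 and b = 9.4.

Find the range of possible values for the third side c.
Triangle inequality: |a − b| < c < a + b
|a − b| = |6.0 − 9.4| = 3.4
a + b = 6.0 + 9.4 = 15.4

3.4 < c < 15.4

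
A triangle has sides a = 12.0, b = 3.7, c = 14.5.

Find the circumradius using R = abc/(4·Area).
First find the area with Heron's formula.
s = (12.0 + 3.7 + 14.5)/2 = 15.1
Area = √(s(s−a)(s−b)(s−c)) = √(15.1·3.1·11.4·0.6) ≈ √320.18 ≈ 17.8936
abc = 12.0·3.7·14.5 = 643.8
R = abc/(4·Area) ≈ 643.8/(4·17.8936) = 643.8/71.5743 ≈ 8.99484

R = 8.995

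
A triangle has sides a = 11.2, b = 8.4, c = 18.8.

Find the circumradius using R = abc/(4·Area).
First find the area with Heron's formula.
s = (11.2 + 8.4 + 18.8)/2 = 19.2
Area = √(s(s−a)(s−b)(s−c)) = √(19.2·8·10.8·0.4) ≈ √663.552 ≈ 25.7595
abc = 11.2·8.4·18.8 = 1768.704
R = abc/(4·Area) ≈ 1768.704/(4·25.7595) = 1768.704/103.038 ≈ 17.1655

R = 17.17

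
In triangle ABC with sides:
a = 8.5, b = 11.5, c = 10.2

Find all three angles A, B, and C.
Law of cosines for each angle (a² = 72.25, b² = 132.25, c² = 104.04):
cos(A) = (b² + c² − a²)/(2bc) = (132.25 + 104.04 − 72.25)/(2·11.5·10.2) = 164.04/234.6 ≈ 0.699233  ⇒  A ≈ 45.6345°
cos(B) = (a² + c² − b²)/(2ac) = (72.25 + 104.04 − 132.25)/(2·8.5·10.2) = 44.04/173.4 ≈ 0.253979  ⇒  B ≈ 75.2869°
cos(C) = (a² + b² − c²)/(2ab) = (72.25 + 132.25 − 104.04)/(2·8.5·11.5) = 100.46/195.5 ≈ 0.513862  ⇒  C ≈ 59.0786°
Check: A + B + C ≈ 180°

A = 45.63°, B = 75.29°, C = 59.08°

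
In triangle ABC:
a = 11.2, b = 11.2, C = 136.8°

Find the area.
Two sides and the included angle (SAS): A = ½·a·b·sin(C) = ½·11.2·11.2·sin(136.8°)
sin(136.8°) ≈ 0.684547
A ≈ ½·125.44·0.684547 = 62.72·0.684547 ≈ 42.9348

Area = 42.93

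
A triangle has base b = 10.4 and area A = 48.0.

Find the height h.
A = ½·b·h  ⇒  h = 2A/b = 2·48.0/10.4 = 96/10.4 ≈ 9.23077

h = 9.231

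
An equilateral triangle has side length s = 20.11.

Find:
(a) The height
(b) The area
(a) The height splits the triangle into two 30-60-90 halves: h = s·√3/2 = 20.11·1.73205/2 ≈ 34.8315/2 ≈ 17.4158
(b) Area = (√3/4)·s² = (√3/4)·20.11² = (√3/4)·404.4121 ≈ 0.433013·404.4121 ≈ 175.116

Height = 17.42, Area = 175.1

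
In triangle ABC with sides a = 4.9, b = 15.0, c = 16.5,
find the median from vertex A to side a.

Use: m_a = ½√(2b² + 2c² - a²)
m_a = ½√(2·15.0² + 2·16.5² − 4.9²) = ½√(2·225 + 2·272.25 − 24.01) = ½√(450 + 544.5 − 24.01) = ½√970.49
√970.49 ≈ 31.1527, so m_a ≈ 15.5763

m_a = 15.58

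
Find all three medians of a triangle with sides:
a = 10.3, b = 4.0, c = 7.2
Median formula: m_a = ½√(2b² + 2c² − a²) (and cyclically). a² = 106.09, b² = 16, c² = 51.84.
m_a = ½√(2·16 + 2·51.84 − 106.09) = ½√29.59 ≈ ½·5.43967 ≈ 2.71983
m_b = ½√(2·106.09 + 2·51.84 − 16) = ½√299.86 ≈ ½·17.3165 ≈ 8.65823
m_c = ½√(2·106.09 + 2·16 − 51.84) = ½√192.34 ≈ ½·13.8687 ≈ 6.93433

m_a = 2.72, m_b = 8.658, m_c = 6.934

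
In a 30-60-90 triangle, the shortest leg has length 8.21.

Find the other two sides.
In a 30-60-90 triangle the sides are in ratio 1 : √3 : 2 (short leg : long leg : hypotenuse).
Long leg = 8.21·√3 ≈ 8.21·1.73205 ≈ 14.2201
Hypotenuse = 2·8.21 = 16.42

Long leg = 8.21√3 = 14.22, Hypotenuse = 16.42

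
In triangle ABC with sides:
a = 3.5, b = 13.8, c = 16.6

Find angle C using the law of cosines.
c² = a² + b² − 2ab·cos(C)  ⇒  cos(C) = (a² + b² − c²)/(2ab)
cos(C) = (3.5² + 13.8² − 16.6²)/(2·3.5·13.8) = (12.25 + 190.44 − 275.56)/96.6 = -72.87/96.6 ≈ -0.754348
C = arccos(-0.754348) ≈ 138.968°

C = 139°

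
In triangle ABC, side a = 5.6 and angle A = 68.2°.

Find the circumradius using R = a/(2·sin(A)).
R = a/(2·sin(A)) = 5.6/(2·sin(68.2°))
sin(68.2°) ≈ 0.928486
R ≈ 5.6/(2·0.928486) = 5.6/1.85697 ≈ 3.01566

R = 3.016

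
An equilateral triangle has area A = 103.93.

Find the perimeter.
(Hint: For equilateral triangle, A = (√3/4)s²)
A = (√3/4)s²  ⇒  s² = 4A/√3 = 4·103.93/√3 = 415.72/1.73205 ≈ 240.016
s ≈ √240.016 ≈ 15.4925
Perimeter = 3s ≈ 3·15.4925 ≈ 46.4774

Perimeter = 46.48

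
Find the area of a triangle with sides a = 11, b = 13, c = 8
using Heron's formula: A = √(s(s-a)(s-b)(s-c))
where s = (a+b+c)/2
s = (11 + 13 + 8)/2 = 32/2 = 16
s − a = 5, s − b = 3, s − c = 8
s(s−a)(s−b)(s−c) = 16·5·3·8 = 1920
Area = √1920 ≈ 43.8178

s = 16.0, Area = 43.82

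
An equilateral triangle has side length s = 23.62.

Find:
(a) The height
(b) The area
(a) The height splits the triangle into two 30-60-90 halves: h = s·√3/2 = 23.62·1.73205/2 ≈ 40.911/2 ≈ 20.4555
(b) Area = (√3/4)·s² = (√3/4)·23.62² = (√3/4)·557.9044 ≈ 0.433013·557.9044 ≈ 241.58

Height = 20.46, Area = 241.6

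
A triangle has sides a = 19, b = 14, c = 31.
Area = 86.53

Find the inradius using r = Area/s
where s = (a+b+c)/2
s = (19 + 14 + 31)/2 = 64/2 = 32
r = Area/s = 86.53/32 ≈ 2.70406

r = 2.704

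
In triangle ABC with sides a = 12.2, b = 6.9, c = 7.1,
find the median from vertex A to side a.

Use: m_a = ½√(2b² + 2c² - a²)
m_a = ½√(2·6.9² + 2·7.1² − 12.2²) = ½√(2·47.61 + 2·50.41 − 148.84) = ½√(95.22 + 100.82 − 148.84) = ½√47.2
√47.2 ≈ 6.87023, so m_a ≈ 3.43511

m_a = 3.435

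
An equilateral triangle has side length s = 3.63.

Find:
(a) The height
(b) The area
(a) The height splits the triangle into two 30-60-90 halves: h = s·√3/2 = 3.63·1.73205/2 ≈ 6.28734/2 ≈ 3.14367
(b) Area = (√3/4)·s² = (√3/4)·3.63² = (√3/4)·13.1769 ≈ 0.433013·13.1769 ≈ 5.70577

Height = 3.144, Area = 5.706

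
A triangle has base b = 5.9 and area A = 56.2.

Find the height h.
A = ½·b·h  ⇒  h = 2A/b = 2·56.2/5.9 = 112.4/5.9 ≈ 19.0508

h = 19.05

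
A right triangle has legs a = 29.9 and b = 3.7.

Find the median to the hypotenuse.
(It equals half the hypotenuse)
Hypotenuse c = √(a² + b²) = √(894.01 + 13.69) = √907.7 ≈ 30.1281
Median to hypotenuse = c/2 ≈ 30.1281/2 ≈ 15.064

Median = 15.06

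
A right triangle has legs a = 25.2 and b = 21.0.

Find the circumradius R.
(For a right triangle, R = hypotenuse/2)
Hypotenuse c = √(a² + b²) = √(635.04 + 441) = √1076.04 ≈ 32.803
R = c/2 ≈ 32.803/2 ≈ 16.4015

R = 16.4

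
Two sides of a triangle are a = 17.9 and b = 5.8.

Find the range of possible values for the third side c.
Triangle inequality: |a − b| < c < a + b
|a − b| = |17.9 − 5.8| = 12.1
a + b = 17.9 + 5.8 = 23.7

12.1 < c < 23.7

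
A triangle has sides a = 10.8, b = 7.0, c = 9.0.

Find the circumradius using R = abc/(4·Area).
First find the area with Heron's formula.
s = (10.8 + 7.0 + 9.0)/2 = 13.4
Area = √(s(s−a)(s−b)(s−c)) = √(13.4·2.6·6.4·4.4) ≈ √981.094 ≈ 31.3224
abc = 10.8·7.0·9.0 = 680.4
R = abc/(4·Area) ≈ 680.4/(4·31.3224) = 680.4/125.29 ≈ 5.43061

R = 5.431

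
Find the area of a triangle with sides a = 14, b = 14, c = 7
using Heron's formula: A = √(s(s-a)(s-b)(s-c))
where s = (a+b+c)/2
s = (14 + 14 + 7)/2 = 35/2 = 17.5
s − a = 3.5, s − b = 3.5, s − c = 10.5
s(s−a)(s−b)(s−c) = 17.5·3.5·3.5·10.5 = 2250.9375
Area = √2250.9375 ≈ 47.444

s = 17.5, Area = 47.44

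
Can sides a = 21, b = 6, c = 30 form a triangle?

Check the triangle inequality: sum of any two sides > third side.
a + b vs c: 21 + 6 = 27 ≤ 30  ✗
a + c vs b: 21 + 30 = 51 > 6  ✓
b + c vs a: 6 + 30 = 36 > 21  ✓

No: 21 + 6 = 27 is not > 30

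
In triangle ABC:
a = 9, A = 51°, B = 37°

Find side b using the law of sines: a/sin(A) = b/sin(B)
a/sin(A) = b/sin(B)  ⇒  b = a·sin(B)/sin(A) = 9·sin(37°)/sin(51°)
sin(37°) ≈ 0.601815, sin(51°) ≈ 0.777146
b ≈ 9·0.601815/0.777146 ≈ 5.41634/0.777146 ≈ 6.96952

b = 6.97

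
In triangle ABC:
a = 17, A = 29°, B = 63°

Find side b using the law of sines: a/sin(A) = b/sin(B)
a/sin(A) = b/sin(B)  ⇒  b = a·sin(B)/sin(A) = 17·sin(63°)/sin(29°)
sin(63°) ≈ 0.891007, sin(29°) ≈ 0.48481
b ≈ 17·0.891007/0.48481 ≈ 15.1471/0.48481 ≈ 31.2434

b = 31.24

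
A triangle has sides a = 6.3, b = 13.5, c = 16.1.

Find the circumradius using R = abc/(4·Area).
First find the area with Heron's formula.
s = (6.3 + 13.5 + 16.1)/2 = 17.95
Area = √(s(s−a)(s−b)(s−c)) = √(17.95·11.65·4.45·1.85) ≈ √1721.56 ≈ 41.4917
abc = 6.3·13.5·16.1 = 1369.305
R = abc/(4·Area) ≈ 1369.305/(4·41.4917) = 1369.305/165.967 ≈ 8.25048

R = 8.25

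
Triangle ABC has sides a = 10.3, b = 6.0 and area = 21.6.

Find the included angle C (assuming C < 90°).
Area = ½·a·b·sin(C)  ⇒  sin(C) = 2·Area/(a·b) = 2·21.6/(10.3·6.0) = 43.2/61.8 ≈ 0.699029
C = arcsin(0.699029) ≈ 44.3492° (taking the acute solution since C < 90°)

C = 44.35°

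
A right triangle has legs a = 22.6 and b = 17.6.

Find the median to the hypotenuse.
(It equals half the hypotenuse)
Hypotenuse c = √(a² + b²) = √(510.76 + 309.76) = √820.52 ≈ 28.6447
Median to hypotenuse = c/2 ≈ 28.6447/2 ≈ 14.3224

Median = 14.32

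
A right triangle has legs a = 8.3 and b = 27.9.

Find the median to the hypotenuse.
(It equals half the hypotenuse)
Hypotenuse c = √(a² + b²) = √(68.89 + 778.41) = √847.3 ≈ 29.1084
Median to hypotenuse = c/2 ≈ 29.1084/2 ≈ 14.5542

Median = 14.55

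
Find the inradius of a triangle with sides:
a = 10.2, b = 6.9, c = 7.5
r = Area/s where s is the semi-perimeter.
s = (10.2 + 6.9 + 7.5)/2 = 24.6/2 = 12.3
Area = √(s(s−a)(s−b)(s−c)) = √(12.3·2.1·5.4·4.8) ≈ √669.514 ≈ 25.875
r ≈ 25.875/12.3 ≈ 2.10366

r = 2.104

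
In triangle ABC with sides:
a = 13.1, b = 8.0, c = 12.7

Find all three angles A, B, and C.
Law of cosines for each angle (a² = 171.61, b² = 64, c² = 161.29):
cos(A) = (b² + c² − a²)/(2bc) = (64 + 161.29 − 171.61)/(2·8.0·12.7) = 53.68/203.2 ≈ 0.264173  ⇒  A ≈ 74.6822°
cos(B) = (a² + c² − b²)/(2ac) = (171.61 + 161.29 − 64)/(2·13.1·12.7) = 268.9/332.74 ≈ 0.808138  ⇒  B ≈ 36.0855°
cos(C) = (a² + b² − c²)/(2ab) = (171.61 + 64 − 161.29)/(2·13.1·8.0) = 74.32/209.6 ≈ 0.35458  ⇒  C ≈ 69.2323°
Check: A + B + C ≈ 180°

A = 74.68°, B = 36.09°, C = 69.23°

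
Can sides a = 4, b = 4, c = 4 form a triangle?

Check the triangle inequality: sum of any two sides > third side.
a + b vs c: 4 + 4 = 8 > 4  ✓
a + c vs b: 4 + 4 = 8 > 4  ✓
b + c vs a: 4 + 4 = 8 > 4  ✓

Yes, triangle inequality satisfied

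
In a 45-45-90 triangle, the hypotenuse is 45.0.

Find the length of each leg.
In a 45-45-90 triangle hypotenuse = leg·√2, so leg = hypotenuse/√2.
Leg = 45.0/√2 ≈ 45.0/1.41421 ≈ 31.8198

Each leg = 31.82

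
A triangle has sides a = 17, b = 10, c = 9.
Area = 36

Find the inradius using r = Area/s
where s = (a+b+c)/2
s = (17 + 10 + 9)/2 = 36/2 = 18
r = Area/s = 36/18 ≈ 2

r = 2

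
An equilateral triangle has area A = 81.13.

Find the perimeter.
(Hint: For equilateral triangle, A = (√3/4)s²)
A = (√3/4)s²  ⇒  s² = 4A/√3 = 4·81.13/√3 = 324.52/1.73205 ≈ 187.362
s ≈ √187.362 ≈ 13.688
Perimeter = 3s ≈ 3·13.688 ≈ 41.064

Perimeter = 41.06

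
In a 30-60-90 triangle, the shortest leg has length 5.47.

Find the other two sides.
In a 30-60-90 triangle the sides are in ratio 1 : √3 : 2 (short leg : long leg : hypotenuse).
Long leg = 5.47·√3 ≈ 5.47·1.73205 ≈ 9.47432
Hypotenuse = 2·5.47 = 10.94

Long leg = 5.47√3 = 9.474, Hypotenuse = 10.94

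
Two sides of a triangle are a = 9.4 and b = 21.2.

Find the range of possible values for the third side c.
Triangle inequality: |a − b| < c < a + b
|a − b| = |9.4 − 21.2| = 11.8
a + b = 9.4 + 21.2 = 30.6

11.8 < c < 30.6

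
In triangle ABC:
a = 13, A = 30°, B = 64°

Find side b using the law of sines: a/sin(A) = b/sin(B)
a/sin(A) = b/sin(B)  ⇒  b = a·sin(B)/sin(A) = 13·sin(64°)/sin(30°)
sin(64°) ≈ 0.898794, sin(30°) ≈ 0.5
b ≈ 13·0.898794/0.5 ≈ 11.6843/0.5 ≈ 23.3686

b = 23.37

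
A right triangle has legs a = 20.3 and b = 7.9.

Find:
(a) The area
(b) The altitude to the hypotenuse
(a) The legs are perpendicular, so Area = ½·a·b = ½·20.3·7.9 = ½·160.37 = 80.185
(b) Hypotenuse c = √(a² + b²) = √(412.09 + 62.41) = √474.5 ≈ 21.783
    Area = ½·c·h_c  ⇒  h_c = 2·Area/c = 160.37/21.783 ≈ 7.36216

Area = 80.185, h_c = 7.362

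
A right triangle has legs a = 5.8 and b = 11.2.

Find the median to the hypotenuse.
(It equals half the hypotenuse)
Hypotenuse c = √(a² + b²) = √(33.64 + 125.44) = √159.08 ≈ 12.6127
Median to hypotenuse = c/2 ≈ 12.6127/2 ≈ 6.30635

Median = 6.306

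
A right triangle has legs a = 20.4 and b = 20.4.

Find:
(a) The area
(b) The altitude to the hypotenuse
(a) The legs are perpendicular, so Area = ½·a·b = ½·20.4·20.4 = ½·416.16 = 208.08
(b) Hypotenuse c = √(a² + b²) = √(416.16 + 416.16) = √832.32 ≈ 28.85
    Area = ½·c·h_c  ⇒  h_c = 2·Area/c = 416.16/28.85 ≈ 14.425

Area = 208.08, h_c = 14.42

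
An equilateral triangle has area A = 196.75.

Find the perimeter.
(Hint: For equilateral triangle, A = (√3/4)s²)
A = (√3/4)s²  ⇒  s² = 4A/√3 = 4·196.75/√3 = 787/1.73205 ≈ 454.375
s ≈ √454.375 ≈ 21.3161
Perimeter = 3s ≈ 3·21.3161 ≈ 63.9482

Perimeter = 63.95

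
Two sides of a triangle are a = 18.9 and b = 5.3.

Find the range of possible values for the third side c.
Triangle inequality: |a − b| < c < a + b
|a − b| = |18.9 − 5.3| = 13.6
a + b = 18.9 + 5.3 = 24.2

13.6 < c < 24.2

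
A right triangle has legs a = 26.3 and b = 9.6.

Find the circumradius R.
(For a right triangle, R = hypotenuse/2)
Hypotenuse c = √(a² + b²) = √(691.69 + 92.16) = √783.85 ≈ 27.9973
R = c/2 ≈ 27.9973/2 ≈ 13.9987

R = 14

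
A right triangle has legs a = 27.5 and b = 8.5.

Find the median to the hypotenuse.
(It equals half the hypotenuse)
Hypotenuse c = √(a² + b²) = √(756.25 + 72.25) = √828.5 ≈ 28.7837
Median to hypotenuse = c/2 ≈ 28.7837/2 ≈ 14.3918

Median = 14.39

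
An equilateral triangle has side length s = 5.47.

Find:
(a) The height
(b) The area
(a) The height splits the triangle into two 30-60-90 halves: h = s·√3/2 = 5.47·1.73205/2 ≈ 9.47432/2 ≈ 4.73716
(b) Area = (√3/4)·s² = (√3/4)·5.47² = (√3/4)·29.9209 ≈ 0.433013·29.9209 ≈ 12.9561

Height = 4.737, Area = 12.96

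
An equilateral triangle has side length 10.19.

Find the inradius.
r = Area/s with s the semi-perimeter.
Area = (√3/4)·10.19² = (√3/4)·103.8361 ≈ 0.433013·103.8361 ≈ 44.9624
s = 3·10.19/2 = 15.285
r ≈ 44.9624/15.285 ≈ 2.9416
(Equivalently r = side/(2√3) = 10.19/3.4641 ≈ 2.9416.)

r = 2.942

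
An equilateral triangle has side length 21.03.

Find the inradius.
r = Area/s with s the semi-perimeter.
Area = (√3/4)·21.03² = (√3/4)·442.2609 ≈ 0.433013·442.2609 ≈ 191.505
s = 3·21.03/2 = 31.545
r ≈ 191.505/31.545 ≈ 6.07084
(Equivalently r = side/(2√3) = 21.03/3.4641 ≈ 6.07084.)

r = 6.071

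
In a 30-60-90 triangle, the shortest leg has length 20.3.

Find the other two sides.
In a 30-60-90 triangle the sides are in ratio 1 : √3 : 2 (short leg : long leg : hypotenuse).
Long leg = 20.3·√3 ≈ 20.3·1.73205 ≈ 35.1606
Hypotenuse = 2·20.3 = 40.6

Long leg = 20.3√3 = 35.16, Hypotenuse = 40.6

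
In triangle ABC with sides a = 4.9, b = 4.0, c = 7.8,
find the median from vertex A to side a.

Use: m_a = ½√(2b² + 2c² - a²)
m_a = ½√(2·4.0² + 2·7.8² − 4.9²) = ½√(2·16 + 2·60.84 − 24.01) = ½√(32 + 121.68 − 24.01) = ½√129.67
√129.67 ≈ 11.3873, so m_a ≈ 5.69364

m_a = 5.694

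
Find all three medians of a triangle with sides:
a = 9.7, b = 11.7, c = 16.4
Median formula: m_a = ½√(2b² + 2c² − a²) (and cyclically). a² = 94.09, b² = 136.89, c² = 268.96.
m_a = ½√(2·136.89 + 2·268.96 − 94.09) = ½√717.61 ≈ ½·26.7882 ≈ 13.3941
m_b = ½√(2·94.09 + 2·268.96 − 136.89) = ½√589.21 ≈ ½·24.2736 ≈ 12.1368
m_c = ½√(2·94.09 + 2·136.89 − 268.96) = ½√193 ≈ ½·13.8924 ≈ 6.94622

m_a = 13.39, m_b = 12.14, m_c = 6.946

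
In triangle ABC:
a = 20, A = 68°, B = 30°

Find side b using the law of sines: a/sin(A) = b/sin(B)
a/sin(A) = b/sin(B)  ⇒  b = a·sin(B)/sin(A) = 20·sin(30°)/sin(68°)
sin(30°) ≈ 0.5, sin(68°) ≈ 0.927184
b ≈ 20·0.5/0.927184 ≈ 10/0.927184 ≈ 10.7853

b = 10.79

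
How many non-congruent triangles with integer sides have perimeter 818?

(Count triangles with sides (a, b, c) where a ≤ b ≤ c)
Let a ≤ b ≤ c with a + b + c = 818. The only binding inequality is a + b > c, i.e. 818 − c > c, so c < 818/2; and c ≥ 818/3 since c is the largest side.
So 273 ≤ c ≤ 408. For each c, b runs from ⌈(818 − c)/2⌉ up to c (then a = 818 − b − c satisfies 1 ≤ a ≤ b automatically), giving c − ⌈(818 − c)/2⌉ + 1 choices.
Summing over c: 1 + 3 + 4 + 6 + … + 202 + 204  (136 terms, c = 273, …, 408) = 13940
Check (closed form: nearest integer to p²/48 for even p, (p+3)²/48 for odd p): 818²/48 = 669124/48 ≈ 13940.08 → 13940

13940 triangles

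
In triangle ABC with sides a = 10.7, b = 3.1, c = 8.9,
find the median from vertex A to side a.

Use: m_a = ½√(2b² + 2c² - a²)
m_a = ½√(2·3.1² + 2·8.9² − 10.7²) = ½√(2·9.61 + 2·79.21 − 114.49) = ½√(19.22 + 158.42 − 114.49) = ½√63.15
√63.15 ≈ 7.9467, so m_a ≈ 3.97335

m_a = 3.973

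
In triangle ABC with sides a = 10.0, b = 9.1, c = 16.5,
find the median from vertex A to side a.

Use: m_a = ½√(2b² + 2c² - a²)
m_a = ½√(2·9.1² + 2·16.5² − 10.0²) = ½√(2·82.81 + 2·272.25 − 100) = ½√(165.62 + 544.5 − 100) = ½√610.12
√610.12 ≈ 24.7006, so m_a ≈ 12.3503

m_a = 12.35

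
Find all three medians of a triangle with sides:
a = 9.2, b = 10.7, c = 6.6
Median formula: m_a = ½√(2b² + 2c² − a²) (and cyclically). a² = 84.64, b² = 114.49, c² = 43.56.
m_a = ½√(2·114.49 + 2·43.56 − 84.64) = ½√231.46 ≈ ½·15.2138 ≈ 7.6069
m_b = ½√(2·84.64 + 2·43.56 − 114.49) = ½√141.91 ≈ ½·11.9126 ≈ 5.9563
m_c = ½√(2·84.64 + 2·114.49 − 43.56) = ½√354.7 ≈ ½·18.8335 ≈ 9.41674

m_a = 7.607, m_b = 5.956, m_c = 9.417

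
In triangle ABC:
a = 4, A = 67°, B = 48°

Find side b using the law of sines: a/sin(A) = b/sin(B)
a/sin(A) = b/sin(B)  ⇒  b = a·sin(B)/sin(A) = 4·sin(48°)/sin(67°)
sin(48°) ≈ 0.743145, sin(67°) ≈ 0.920505
b ≈ 4·0.743145/0.920505 ≈ 2.97258/0.920505 ≈ 3.22929

b = 3.229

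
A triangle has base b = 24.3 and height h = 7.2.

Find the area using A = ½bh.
A = ½·b·h = ½·24.3·7.2 = ½·174.96 = 87.48

Area = 87.48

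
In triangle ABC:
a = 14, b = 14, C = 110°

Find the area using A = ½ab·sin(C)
A = ½·a·b·sin(C) = ½·14·14·sin(110°)
sin(110°) ≈ 0.939693
A ≈ ½·196·0.939693 = 98·0.939693 ≈ 92.0899

Area = 92.09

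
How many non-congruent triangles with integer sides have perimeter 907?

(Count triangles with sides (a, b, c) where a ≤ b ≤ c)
Let a ≤ b ≤ c with a + b + c = 907. The only binding inequality is a + b > c, i.e. 907 − c > c, so c < 907/2; and c ≥ 907/3 since c is the largest side.
So 303 ≤ c ≤ 453. For each c, b runs from ⌈(907 − c)/2⌉ up to c (then a = 907 − b − c satisfies 1 ≤ a ≤ b automatically), giving c − ⌈(907 − c)/2⌉ + 1 choices.
Summing over c: 2 + 3 + 5 + 6 + … + 225 + 227  (151 terms, c = 303, …, 453) = 17252
Check (closed form: nearest integer to p²/48 for even p, (p+3)²/48 for odd p): (907+3)²/48 = 910²/48 = 828100/48 ≈ 17252.08 → 17252

17252 triangles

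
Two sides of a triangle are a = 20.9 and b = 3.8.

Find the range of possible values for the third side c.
Triangle inequality: |a − b| < c < a + b
|a − b| = |20.9 − 3.8| = 17.1
a + b = 20.9 + 3.8 = 24.7

17.1 < c < 24.7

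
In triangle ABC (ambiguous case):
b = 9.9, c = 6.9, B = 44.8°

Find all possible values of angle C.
b/sin(B) = c/sin(C)  ⇒  sin(C) = c·sin(B)/b = 6.9·sin(44.8°)/9.9
sin(44.8°) ≈ 0.704634
sin(C) ≈ 6.9·0.704634/9.9 ≈ 4.86198/9.9 ≈ 0.491109
Candidate 1: C₁ = arcsin(0.491109) ≈ 29.4135°  →  A = 180° − 44.8° − 29.4135° ≈ 105.787° > 0, valid
Candidate 2: C₂ = 180° − C₁ ≈ 150.587°  →  A = 180° − 44.8° − 150.587° ≈ -15.3865° ≤ 0, not a valid triangle

C = 29.41° (one solution)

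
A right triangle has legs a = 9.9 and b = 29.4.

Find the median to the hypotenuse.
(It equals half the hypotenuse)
Hypotenuse c = √(a² + b²) = √(98.01 + 864.36) = √962.37 ≈ 31.0221
Median to hypotenuse = c/2 ≈ 31.0221/2 ≈ 15.511

Median = 15.51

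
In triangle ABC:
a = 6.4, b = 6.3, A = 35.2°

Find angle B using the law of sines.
a/sin(A) = b/sin(B)  ⇒  sin(B) = b·sin(A)/a = 6.3·sin(35.2°)/6.4
sin(35.2°) ≈ 0.576432
sin(B) ≈ 6.3·0.576432/6.4 ≈ 3.63152/6.4 ≈ 0.567426
B = arcsin(0.567426) ≈ 34.5709°
(Since b ≤ a we need B ≤ A, so the obtuse alternative 180° − 34.5709° ≈ 145.429° is rejected.)

B = 34.57°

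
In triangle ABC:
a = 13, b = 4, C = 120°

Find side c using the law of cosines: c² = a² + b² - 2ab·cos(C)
c² = 13² + 4² − 2·13·4·cos(120°)
cos(120°) ≈ -0.5
c² ≈ 169 + 16 − 104·(-0.5) ≈ 185 + 52 ≈ 237
c ≈ √237 ≈ 15.3948

c = 15.39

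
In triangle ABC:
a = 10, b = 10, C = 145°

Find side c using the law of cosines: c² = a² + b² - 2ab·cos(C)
c² = 10² + 10² − 2·10·10·cos(145°)
cos(145°) ≈ -0.819152
c² ≈ 100 + 100 − 200·(-0.819152) ≈ 200 + 163.83 ≈ 363.83
c ≈ √363.83 ≈ 19.0743

c = 19.07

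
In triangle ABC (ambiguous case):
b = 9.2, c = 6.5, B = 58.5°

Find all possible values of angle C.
b/sin(B) = c/sin(C)  ⇒  sin(C) = c·sin(B)/b = 6.5·sin(58.5°)/9.2
sin(58.5°) ≈ 0.85264
sin(C) ≈ 6.5·0.85264/9.2 ≈ 5.54216/9.2 ≈ 0.602409
Candidate 1: C₁ = arcsin(0.602409) ≈ 37.0426°  →  A = 180° − 58.5° − 37.0426° ≈ 84.4574° > 0, valid
Candidate 2: C₂ = 180° − C₁ ≈ 142.957°  →  A = 180° − 58.5° − 142.957° ≈ -21.4574° ≤ 0, not a valid triangle

C = 37.04° (one solution)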